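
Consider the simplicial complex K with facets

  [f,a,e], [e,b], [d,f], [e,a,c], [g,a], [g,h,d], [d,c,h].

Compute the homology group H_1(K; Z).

Take the total order a < b < c < d < e < f < g < h on the vertex set. Then K (dimension 2) consists of the simplices:

  0-simplices (8): a, b, c, d, e, f, g, h
  1-simplices (13): ac, ae, af, ag, be, cd, ce, ch, df, dg, dh, ef, gh
  2-simplices (4): ace, aef, cdh, dgh

giving chain groups C_0 ≅ Z^8, C_1 ≅ Z^13, C_2 ≅ Z^4.

The boundary map ∂_1: C_1 → C_0 is given by ∂[p,q] = [q] − [p]. For instance
  ∂ce = e − c.
The resulting 8×13 matrix has rank 7, and its Smith normal form has invariant factors (1,1,1,1,1,1,1).

The boundary map ∂_2: C_2 → C_1 maps a triangle to the signed sum of its edges. For instance
  ∂aef = ef − af + ae,
  ∂cdh = dh − ch + cd.
The 13×4 boundary matrix has rank 4 and Smith normal form diag(1,1,1,1).

Now H_k = ker ∂_k / im ∂_{k+1}, so:

  H_1: rank ker ∂_1 − rank ∂_2 = (13 − 7) − 4 = 2, and the invariant factors of ∂_2 are all 1, so H_1 = Z^2.

H_1 ≅ Z^2.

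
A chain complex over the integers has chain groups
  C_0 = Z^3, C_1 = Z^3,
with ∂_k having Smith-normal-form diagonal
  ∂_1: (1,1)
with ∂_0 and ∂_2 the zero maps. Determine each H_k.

H_0: b_0 = 3 − 0 − 2 = 1; torsion from ∂_1 factors > 1: none. So H_0 ≅ Z.
H_1: b_1 = 3 − 2 − 0 = 1; torsion from ∂_2 factors > 1: none. So H_1 ≅ Z.

H_0 ≅ Z,  H_1 ≅ Z.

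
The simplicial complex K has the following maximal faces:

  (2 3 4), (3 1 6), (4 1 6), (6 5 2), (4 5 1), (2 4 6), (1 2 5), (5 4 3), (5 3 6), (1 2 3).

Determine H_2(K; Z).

We work with the vertex ordering 1 < 2 < 3 < 4 < 5 < 6. The simplices of K, each written with vertices in increasing order, are:

  0-simplices (6): [1], [2], [3], [4], [5], [6]
  1-simplices (15): [1,2], [1,3], [1,4], [1,5], [1,6], [2,3], [2,4], [2,5], [2,6], [3,4], [3,5], [3,6], [4,5], [4,6], [5,6]
  2-simplices (10): [1,2,3], [1,2,5], [1,3,6], [1,4,5], [1,4,6], [2,3,4], [2,4,6], [2,5,6], [3,4,5], [3,5,6]

giving chain groups C_0 ≅ Z^6, C_1 ≅ Z^15, C_2 ≅ Z^10.

∂_1: C_1 → C_0 is given by ∂[p,q] = [q] − [p]. For instance
  ∂[2,3] = [3] − [2].
As a 6×15 matrix over Z this has rank 5, with invariant factors (1,1,1,1,1).

The boundary map ∂_2: C_2 → C_1 acts by ∂[p,q,r] = [q,r] − [p,r] + [p,q]. For instance
  ∂[1,4,5] = [4,5] − [1,5] + [1,4],
  ∂[2,5,6] = [5,6] − [2,6] + [2,5].
As a 15×10 matrix over Z this has rank 10, with invariant factors (1,1,1,1,1,1,1,1,1,2).

Computing H_k = (kernel of ∂_k) / (image of ∂_{k+1}):

  H_2: rank ker ∂_2 − rank ∂_3 = (10 − 10) − 0 = 0, and there is no ∂_3, so H_2 ≅ 0.

H_2 ≅ 0.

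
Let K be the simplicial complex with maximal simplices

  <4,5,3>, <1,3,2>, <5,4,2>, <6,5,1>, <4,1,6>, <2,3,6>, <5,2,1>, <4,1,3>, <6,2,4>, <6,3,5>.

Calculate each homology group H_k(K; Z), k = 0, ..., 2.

We work with the vertex ordering 1 < 2 < 3 < 4 < 5 < 6. The simplices of K, each written with vertices in increasing order, are:

  0-simplices (6): [1], [2], [3], [4], [5], [6]
  1-simplices (15): [1,2], [1,3], [1,4], [1,5], [1,6], [2,3], [2,4], [2,5], [2,6], [3,4], [3,5], [3,6], [4,5], [4,6], [5,6]
  2-simplices (10): [1,2,3], [1,2,5], [1,3,4], [1,4,6], [1,5,6], [2,3,6], [2,4,5], [2,4,6], [3,4,5], [3,5,6]

Hence C_0 ≅ Z^6, C_1 ≅ Z^15, C_2 ≅ Z^10.

Boundary ∂_1: C_1 → C_0 sends each edge [p,q] (with p < q) to q − p. For instance
  ∂[1,2] = [2] − [1].
The resulting 6×15 matrix has rank 5, and its Smith normal form has invariant factors (1,1,1,1,1).

Boundary ∂_2: C_2 → C_1 sends each 2-simplex [p,q,r] to [q,r] − [p,r] + [p,q]. For instance
  ∂[1,2,5] = [2,5] − [1,5] + [1,2],
  ∂[2,4,6] = [4,6] − [2,6] + [2,4].
The 15×10 boundary matrix has rank 10 and Smith normal form diag(1,1,1,1,1,1,1,1,1,2).

Computing H_k = (kernel of ∂_k) / (image of ∂_{k+1}):

  H_0: rank C_0 − rank ∂_1 = 6 − 5 = 1, and the invariant factors of ∂_1 are all 1, so H_0 ≅ Z.
  H_1: rank ker ∂_1 − rank ∂_2 = (15 − 5) − 10 = 0, and ∂_2 has invariant factor 2 > 1, so H_1 ≅ Z/2.
  H_2: rank ker ∂_2 − rank ∂_3 = (10 − 10) − 0 = 0, and there is no ∂_3, so H_2 ≅ 0.

H_0 ≅ Z,  H_1 ≅ Z/2,  H_2 = 0.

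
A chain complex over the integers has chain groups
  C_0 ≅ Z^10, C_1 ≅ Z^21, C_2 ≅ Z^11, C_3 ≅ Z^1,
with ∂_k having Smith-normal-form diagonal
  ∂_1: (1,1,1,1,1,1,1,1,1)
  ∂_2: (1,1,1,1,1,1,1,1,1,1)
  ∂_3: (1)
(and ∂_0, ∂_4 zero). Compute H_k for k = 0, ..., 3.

H_0 = Z,  H_1 = Z^2,  H_2 = 0,  H_3 = 0.

H_0: b_0 = 10 − 0 − 9 = 1; torsion from ∂_1 factors > 1: none. So H_0 = Z.
H_1: b_1 = 21 − 9 − 10 = 2; torsion from ∂_2 factors > 1: none. So H_1 = Z^2.
H_2: b_2 = 11 − 10 − 1 = 0; torsion from ∂_3 factors > 1: none. So H_2 = 0.
H_3: b_3 = 1 − 1 − 0 = 0; torsion from ∂_4 factors > 1: none. So H_3 = 0.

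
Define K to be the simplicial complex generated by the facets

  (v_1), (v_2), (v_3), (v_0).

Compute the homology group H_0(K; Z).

We work with the vertex ordering v_0 < v_1 < v_2 < v_3. The simplices of K, each written with vertices in increasing order, are:

  0-simplices (4): [v_0], [v_1], [v_2], [v_3]

giving chain groups C_0 ≅ Z^4.

Reading off H_k = ker ∂_k / im ∂_{k+1}:

  H_0: rank C_0 − rank ∂_1 = 4 − 0 = 4, and there is no ∂_1, so H_0 ≅ Z^4.

(K is a triangulation of a set of 4 points.)

H_0 ≅ Z^4.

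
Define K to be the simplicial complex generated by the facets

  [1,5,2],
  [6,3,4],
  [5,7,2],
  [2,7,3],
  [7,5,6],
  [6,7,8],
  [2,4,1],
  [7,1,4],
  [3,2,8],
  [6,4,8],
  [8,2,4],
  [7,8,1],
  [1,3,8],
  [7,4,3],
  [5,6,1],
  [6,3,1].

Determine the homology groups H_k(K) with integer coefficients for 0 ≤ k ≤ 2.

H_0 ≅ Z,  H_1 ≅ Z^2,  H_2 ≅ Z.

We work with the vertex ordering 1 < 2 < 3 < 4 < 5 < 6 < 7 < 8. The simplices of K, each written with vertices in increasing order, are:

  0-simplices (8): [1], [2], [3], [4], [5], [6], [7], [8]
  1-simplices (24): (24 of them)
  2-simplices (16): [1,2,4], [1,2,5], [1,3,6], [1,3,8], [1,4,7], [1,5,6], [1,7,8], [2,3,7], [2,3,8], [2,4,8], [2,5,7], [3,4,6], [3,4,7], [4,6,8], [5,6,7], [6,7,8]

giving chain groups C_0 ≅ Z^8, C_1 ≅ Z^24, C_2 ≅ Z^16.

Boundary ∂_1: C_1 → C_0 maps an edge to its endpoints' difference, ∂[p,q] = q − p. For instance
  ∂[5,6] = [6] − [5].
As a 8×24 matrix over Z this has rank 7, with invariant factors (1,1,1,1,1,1,1).

Boundary ∂_2: C_2 → C_1 sends each 2-simplex [p,q,r] to [q,r] − [p,r] + [p,q]. For instance
  ∂[2,3,7] = [3,7] − [2,7] + [2,3],
  ∂[5,6,7] = [6,7] − [5,7] + [5,6].
The resulting 24×16 matrix has rank 15, and its Smith normal form has invariant factors (1,1,1,1,1,1,1,1,1,1,1,1,1,1,1).

Reading off H_k = ker ∂_k / im ∂_{k+1}:

  H_0: rank C_0 − rank ∂_1 = 8 − 7 = 1, and the invariant factors of ∂_1 are all 1, so H_0 = Z.
  H_1: rank ker ∂_1 − rank ∂_2 = (24 − 7) − 15 = 2, and the invariant factors of ∂_2 are all 1, so H_1 = Z^2.
  H_2: rank ker ∂_2 − rank ∂_3 = (16 − 15) − 0 = 1, and there is no ∂_3, so H_2 = Z.

As a check, the Euler characteristic is 8 − 24 + 16 = 0, which agrees with 1 − 2 + 1 = 0.
(K is a triangulation of the torus T^2.)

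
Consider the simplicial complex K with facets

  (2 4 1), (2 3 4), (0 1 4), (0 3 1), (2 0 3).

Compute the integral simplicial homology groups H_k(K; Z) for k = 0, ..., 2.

H_0 = Z,  H_1 = Z,  H_2 = 0.

We work with the vertex ordering 0 < 1 < 2 < 3 < 4. The simplices of K, each written with vertices in increasing order, are:

  0-simplices (5): [0], [1], [2], [3], [4]
  1-simplices (10): [0,1], [0,2], [0,3], [0,4], [1,2], [1,3], [1,4], [2,3], [2,4], [3,4]
  2-simplices (5): [0,1,3], [0,1,4], [0,2,3], [1,2,4], [2,3,4]

giving chain groups C_0 ≅ Z^5, C_1 ≅ Z^10, C_2 ≅ Z^5.

The boundary map ∂_1: C_1 → C_0 sends each edge [p,q] (with p < q) to q − p. For instance
  ∂[3,4] = [4] − [3].
This gives a 5×10 integer matrix of rank 4; reducing to Smith normal form yields diagonal entries (1,1,1,1).

∂_2: C_2 → C_1 sends each 2-simplex [p,q,r] to [q,r] − [p,r] + [p,q]. For instance
  ∂[1,2,4] = [2,4] − [1,4] + [1,2],
  ∂[0,1,4] = [1,4] − [0,4] + [0,1].
As a 10×5 matrix over Z this has rank 5, with invariant factors (1,1,1,1,1).

Computing H_k = (kernel of ∂_k) / (image of ∂_{k+1}):

  H_0: rank C_0 − rank ∂_1 = 5 − 4 = 1, and the invariant factors of ∂_1 are all 1, so H_0 ≅ Z.
  H_1: rank ker ∂_1 − rank ∂_2 = (10 − 4) − 5 = 1, and the invariant factors of ∂_2 are all 1, so H_1 ≅ Z.
  H_2: rank ker ∂_2 − rank ∂_3 = (5 − 5) − 0 = 0, and there is no ∂_3, so H_2 ≅ 0.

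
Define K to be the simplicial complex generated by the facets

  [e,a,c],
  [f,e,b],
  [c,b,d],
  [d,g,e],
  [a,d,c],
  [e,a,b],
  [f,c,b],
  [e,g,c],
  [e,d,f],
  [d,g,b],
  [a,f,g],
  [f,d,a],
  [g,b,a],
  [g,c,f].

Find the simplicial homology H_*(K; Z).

K has 7 vertices, 21 edges, 14 triangles.
rank ∂_0 = 0, rank ∂_1 = 6 ⇒ b_0 = 7 − 0 − 6 = 1; all invariant factors of ∂_1 are 1 so no torsion. So H_0 ≅ Z.
rank ∂_1 = 6, rank ∂_2 = 13 ⇒ b_1 = 21 − 6 − 13 = 2; all invariant factors of ∂_2 are 1 so no torsion. So H_1 ≅ Z^2.
rank ∂_2 = 13, rank ∂_3 = 0 ⇒ b_2 = 14 − 13 − 0 = 1. So H_2 ≅ Z.

H_0 = Z,  H_1 = Z^2,  H_2 = Z.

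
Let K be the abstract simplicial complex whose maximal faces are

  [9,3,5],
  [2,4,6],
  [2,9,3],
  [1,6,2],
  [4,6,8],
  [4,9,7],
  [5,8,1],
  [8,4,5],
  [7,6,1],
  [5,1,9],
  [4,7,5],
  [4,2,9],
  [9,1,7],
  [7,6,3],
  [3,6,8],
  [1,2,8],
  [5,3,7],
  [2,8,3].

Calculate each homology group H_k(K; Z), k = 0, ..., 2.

Order the vertices as 1 < 2 < 3 < 4 < 5 < 6 < 7 < 8 < 9. Listing each simplex with vertices in this order, K has dimension 2 with simplices:

  0-simplices (9): [1], [2], [3], [4], [5], [6], [7], [8], [9]
  1-simplices (27): (27 of them)
  2-simplices (18): [1,2,6], [1,2,8], [1,5,8], [1,5,9], [1,6,7], [1,7,9], [2,3,8], [2,3,9], [2,4,6], [2,4,9], [3,5,7], [3,5,9], [3,6,7], [3,6,8], [4,5,7], [4,5,8], [4,6,8], [4,7,9]

Hence C_0 ≅ Z^9, C_1 ≅ Z^27, C_2 ≅ Z^18.

The boundary map ∂_1: C_1 → C_0 maps an edge to its endpoints' difference, ∂[p,q] = q − p.
The 9×27 boundary matrix has rank 8 and Smith normal form diag(1,1,1,1,1,1,1,1).

∂_2: C_2 → C_1 maps a triangle to the signed sum of its edges. For instance
  ∂[4,5,8] = [5,8] − [4,8] + [4,5],
  ∂[4,5,7] = [5,7] − [4,7] + [4,5].
This gives a 27×18 integer matrix of rank 18; reducing to Smith normal form yields diagonal entries (1,1,1,1,1,1,1,1,1,1,1,1,1,1,1,1,1,2).

Reading off H_k = ker ∂_k / im ∂_{k+1}:

  H_0: rank C_0 − rank ∂_1 = 9 − 8 = 1, and the invariant factors of ∂_1 are all 1, so H_0 = Z.
  H_1: rank ker ∂_1 − rank ∂_2 = (27 − 8) − 18 = 1, and ∂_2 has invariant factor 2 > 1, so H_1 = Z ⊕ Z/2.
  H_2: rank ker ∂_2 − rank ∂_3 = (18 − 18) − 0 = 0, and there is no ∂_3, so H_2 = 0.

H_0 ≅ Z,  H_1 ≅ Z ⊕ Z/2,  H_2 = 0.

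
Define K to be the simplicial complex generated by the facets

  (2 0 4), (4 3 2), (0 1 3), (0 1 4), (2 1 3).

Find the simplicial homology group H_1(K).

H_1 = Z.

Take the total order 0 < 1 < 2 < 3 < 4 on the vertex set. Then K (dimension 2) consists of the simplices:

  0-simplices (5): [0], [1], [2], [3], [4]
  1-simplices (10): [0,1], [0,2], [0,3], [0,4], [1,2], [1,3], [1,4], [2,3], [2,4], [3,4]
  2-simplices (5): [0,1,3], [0,1,4], [0,2,4], [1,2,3], [2,3,4]

giving chain groups C_0 ≅ Z^5, C_1 ≅ Z^10, C_2 ≅ Z^5.

∂_1: C_1 → C_0 maps an edge to its endpoints' difference, ∂[p,q] = q − p. For instance
  ∂[1,3] = [3] − [1].
This gives a 5×10 integer matrix of rank 4; reducing to Smith normal form yields diagonal entries (1,1,1,1).

∂_2: C_2 → C_1 sends each 2-simplex [p,q,r] to [q,r] − [p,r] + [p,q]. For instance
  ∂[2,3,4] = [3,4] − [2,4] + [2,3],
  ∂[0,1,4] = [1,4] − [0,4] + [0,1].
The 10×5 boundary matrix has rank 5 and Smith normal form diag(1,1,1,1,1).

Computing H_k = (kernel of ∂_k) / (image of ∂_{k+1}):

  H_1: rank ker ∂_1 − rank ∂_2 = (10 − 4) − 5 = 1, and the invariant factors of ∂_2 are all 1, so H_1 = Z.

(K is a triangulation of the Möbius band.)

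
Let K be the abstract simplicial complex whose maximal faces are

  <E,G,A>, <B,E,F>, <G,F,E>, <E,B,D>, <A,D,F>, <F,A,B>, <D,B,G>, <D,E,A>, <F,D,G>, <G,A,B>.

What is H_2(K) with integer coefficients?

K has 6 vertices, 15 edges, 10 triangles.
rank ∂_2 = 10, rank ∂_3 = 0 ⇒ b_2 = 10 − 10 − 0 = 0. So H_2 = 0.

H_2 = 0.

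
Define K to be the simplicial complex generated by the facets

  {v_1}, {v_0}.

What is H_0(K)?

H_0 ≅ Z^2.

Order the vertices as v_0 < v_1. Listing each simplex with vertices in this order, K has dimension 0 with simplices:

  0-simplices (2): [v_0], [v_1]

so the chain groups are C_0 ≅ Z^2.

Computing H_k = (kernel of ∂_k) / (image of ∂_{k+1}):

  H_0: rank C_0 − rank ∂_1 = 2 − 0 = 2, and there is no ∂_1, so H_0 = Z^2.

(K is a triangulation of a set of 2 points.)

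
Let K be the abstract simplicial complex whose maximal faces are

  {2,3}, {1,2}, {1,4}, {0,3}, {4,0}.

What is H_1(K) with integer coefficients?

We work with the vertex ordering 0 < 1 < 2 < 3 < 4. The simplices of K, each written with vertices in increasing order, are:

  0-simplices (5): [0], [1], [2], [3], [4]
  1-simplices (5): [0,3], [0,4], [1,2], [1,4], [2,3]

Hence C_0 ≅ Z^5, C_1 ≅ Z^5.

∂_1: C_1 → C_0 maps an edge to its endpoints' difference, ∂[p,q] = q − p.
The resulting 5×5 matrix has rank 4, and its Smith normal form has invariant factors (1,1,1,1).

Now H_k = ker ∂_k / im ∂_{k+1}, so:

  H_1: rank ker ∂_1 − rank ∂_2 = (5 − 4) − 0 = 1, and there is no ∂_2, so H_1 = Z.

H_1 ≅ Z.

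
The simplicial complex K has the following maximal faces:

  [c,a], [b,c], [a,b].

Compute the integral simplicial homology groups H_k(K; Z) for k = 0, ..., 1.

K has 3 vertices, 3 edges.
rank ∂_0 = 0, rank ∂_1 = 2 ⇒ b_0 = 3 − 0 − 2 = 1; all invariant factors of ∂_1 are 1 so no torsion. So H_0 ≅ Z.
rank ∂_1 = 2, rank ∂_2 = 0 ⇒ b_1 = 3 − 2 − 0 = 1. So H_1 ≅ Z.

H_0 = Z,  H_1 = Z.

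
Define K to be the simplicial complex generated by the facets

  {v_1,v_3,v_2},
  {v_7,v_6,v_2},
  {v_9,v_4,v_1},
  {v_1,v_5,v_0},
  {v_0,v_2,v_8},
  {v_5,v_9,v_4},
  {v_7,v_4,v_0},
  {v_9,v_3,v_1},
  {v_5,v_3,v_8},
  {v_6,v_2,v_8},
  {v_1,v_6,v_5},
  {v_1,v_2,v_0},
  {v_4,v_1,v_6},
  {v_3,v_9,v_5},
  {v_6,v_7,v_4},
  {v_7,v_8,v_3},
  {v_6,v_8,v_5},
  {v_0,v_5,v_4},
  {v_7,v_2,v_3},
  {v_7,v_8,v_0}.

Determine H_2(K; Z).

H_2 = 0.

Fix the vertex order v_0 < v_1 < v_2 < v_3 < v_4 < v_5 < v_6 < v_7 < v_8 < v_9 and write every simplex with vertices in increasing order. Then dim K = 2 and the simplices of K are:

  0-simplices (10): [v_0], [v_1], [v_2], [v_3], [v_4], [v_5], [v_6], [v_7], [v_8], [v_9]
  1-simplices (30): (30 of them)
  2-simplices (20): (20 of them)

so the chain groups are C_0 ≅ Z^10, C_1 ≅ Z^30, C_2 ≅ Z^20.

Boundary ∂_1: C_1 → C_0 maps an edge to its endpoints' difference, ∂[p,q] = q − p. For instance
  ∂[v_4,v_7] = [v_7] − [v_4].
This gives a 10×30 integer matrix of rank 9; reducing to Smith normal form yields diagonal entries (1,1,1,1,1,1,1,1,1).

Boundary ∂_2: C_2 → C_1 maps a triangle to the signed sum of its edges. For instance
  ∂[v_1,v_2,v_3] = [v_2,v_3] − [v_1,v_3] + [v_1,v_2],
  ∂[v_2,v_3,v_7] = [v_3,v_7] − [v_2,v_7] + [v_2,v_3].
This gives a 30×20 integer matrix of rank 20; reducing to Smith normal form yields diagonal entries (1,1,1,1,1,1,1,1,1,1,1,1,1,1,1,1,1,1,1,2).

From H_k ≅ ker(∂_k) / im(∂_{k+1}) we obtain:

  H_2: rank ker ∂_2 − rank ∂_3 = (20 − 20) − 0 = 0, and there is no ∂_3, so H_2 = 0.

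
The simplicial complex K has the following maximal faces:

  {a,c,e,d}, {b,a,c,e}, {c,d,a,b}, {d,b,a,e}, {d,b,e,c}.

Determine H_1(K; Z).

H_1 = 0.

Take the total order a < b < c < d < e on the vertex set. Then K (dimension 3) consists of the simplices:

  0-simplices (5): a, b, c, d, e
  1-simplices (10): ab, ac, ad, ae, bc, bd, be, cd, ce, de
  2-simplices (10): abc, abd, abe, acd, ace, ade, bcd, bce, bde, cde
  3-simplices (5): abcd, abce, abde, acde, bcde

giving chain groups C_0 ≅ Z^5, C_1 ≅ Z^10, C_2 ≅ Z^10, C_3 ≅ Z^5.

The boundary map ∂_1: C_1 → C_0 is given by ∂[p,q] = [q] − [p].
The resulting 5×10 matrix has rank 4, and its Smith normal form has invariant factors (1,1,1,1).

Boundary ∂_2: C_2 → C_1 acts by ∂[p,q,r] = [q,r] − [p,r] + [p,q]. For instance
  ∂abe = be − ae + ab,
  ∂bce = ce − be + bc.
The resulting 10×10 matrix has rank 6, and its Smith normal form has invariant factors (1,1,1,1,1,1).

∂_3: C_3 → C_2 sends each 3-simplex σ to the alternating sum Σ_i (−1)^i (σ with its i-th vertex removed). For instance
  ∂bcde = cde − bde + bce − bcd,
  ∂abde = bde − ade + abe − abd.
As a 10×5 matrix over Z this has rank 4, with invariant factors (1,1,1,1).

Computing H_k = (kernel of ∂_k) / (image of ∂_{k+1}):

  H_1: rank ker ∂_1 − rank ∂_2 = (10 − 4) − 6 = 0, and the invariant factors of ∂_2 are all 1, so H_1 = 0.

(K is a triangulation of the 3-sphere S^3.)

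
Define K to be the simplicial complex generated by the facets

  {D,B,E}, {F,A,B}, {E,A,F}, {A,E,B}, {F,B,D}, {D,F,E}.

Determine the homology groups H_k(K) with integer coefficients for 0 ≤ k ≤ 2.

H_0 = Z,  H_1 = 0,  H_2 = Z.

Order the vertices as A < B < D < E < F. Listing each simplex with vertices in this order, K has dimension 2 with simplices:

  0-simplices (5): A, B, D, E, F
  1-simplices (9): AB, AE, AF, BD, BE, BF, DE, DF, EF
  2-simplices (6): ABE, ABF, AEF, BDE, BDF, DEF

giving chain groups C_0 ≅ Z^5, C_1 ≅ Z^9, C_2 ≅ Z^6.

Boundary ∂_1: C_1 → C_0 is given by ∂[p,q] = [q] − [p].
As a 5×9 matrix over Z this has rank 4, with invariant factors (1,1,1,1).

∂_2: C_2 → C_1 maps a triangle to the signed sum of its edges. For instance
  ∂AEF = EF − AF + AE,
  ∂ABE = BE − AE + AB.
The 9×6 boundary matrix has rank 5 and Smith normal form diag(1,1,1,1,1).

From H_k ≅ ker(∂_k) / im(∂_{k+1}) we obtain:

  H_0: rank C_0 − rank ∂_1 = 5 − 4 = 1, and the invariant factors of ∂_1 are all 1, so H_0 = Z.
  H_1: rank ker ∂_1 − rank ∂_2 = (9 − 4) − 5 = 0, and the invariant factors of ∂_2 are all 1, so H_1 = 0.
  H_2: rank ker ∂_2 − rank ∂_3 = (6 − 5) − 0 = 1, and there is no ∂_3, so H_2 = Z.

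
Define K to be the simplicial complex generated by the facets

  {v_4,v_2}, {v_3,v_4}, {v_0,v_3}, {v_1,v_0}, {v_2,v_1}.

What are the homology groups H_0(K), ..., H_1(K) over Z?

We work with the vertex ordering v_0 < v_1 < v_2 < v_3 < v_4. The simplices of K, each written with vertices in increasing order, are:

  0-simplices (5): [v_0], [v_1], [v_2], [v_3], [v_4]
  1-simplices (5): [v_0,v_1], [v_0,v_3], [v_1,v_2], [v_2,v_4], [v_3,v_4]

giving chain groups C_0 ≅ Z^5, C_1 ≅ Z^5.

The boundary map ∂_1: C_1 → C_0 maps an edge to its endpoints' difference, ∂[p,q] = q − p. For instance
  ∂[v_3,v_4] = [v_4] − [v_3].
As a 5×5 matrix over Z this has rank 4, with invariant factors (1,1,1,1).

Computing H_k = (kernel of ∂_k) / (image of ∂_{k+1}):

  H_0: rank C_0 − rank ∂_1 = 5 − 4 = 1, and the invariant factors of ∂_1 are all 1, so H_0 ≅ Z.
  H_1: rank ker ∂_1 − rank ∂_2 = (5 − 4) − 0 = 1, and there is no ∂_2, so H_1 ≅ Z.

As a check, the Euler characteristic is 5 − 5 = 0, which agrees with 1 − 1 = 0.
(K is a triangulation of the circle S^1.)

H_0 = Z,  H_1 = Z.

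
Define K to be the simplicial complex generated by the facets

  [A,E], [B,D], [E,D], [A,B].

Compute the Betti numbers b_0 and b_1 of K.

b_0 = 1, b_1 = 1.

Take the total order A < B < D < E on the vertex set. Then K (dimension 1) consists of the simplices:

  0-simplices (4): A, B, D, E
  1-simplices (4): AB, AE, BD, DE

so the chain groups are C_0 ≅ Z^4, C_1 ≅ Z^4.

The boundary map ∂_1: C_1 → C_0 maps an edge to its endpoints' difference, ∂[p,q] = q − p. For instance
  ∂DE = E − D.
This gives a 4×4 integer matrix of rank 3; reducing to Smith normal form yields diagonal entries (1,1,1).

From H_k ≅ ker(∂_k) / im(∂_{k+1}) we obtain:

  H_0: rank C_0 − rank ∂_1 = 4 − 3 = 1, and the invariant factors of ∂_1 are all 1, so H_0 ≅ Z.
  H_1: rank ker ∂_1 − rank ∂_2 = (4 − 3) − 0 = 1, and there is no ∂_2, so H_1 ≅ Z.

As a check, the Euler characteristic is 4 − 4 = 0, which agrees with 1 − 1 = 0.
(K is a triangulation of the circle S^1.)

Hence the Betti numbers are b_0 = 1, b_1 = 1.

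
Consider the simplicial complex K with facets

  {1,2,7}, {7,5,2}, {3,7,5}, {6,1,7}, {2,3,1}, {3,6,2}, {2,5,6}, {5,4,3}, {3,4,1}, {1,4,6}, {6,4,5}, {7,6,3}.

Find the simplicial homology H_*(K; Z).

Fix the vertex order 1 < 2 < 3 < 4 < 5 < 6 < 7 and write every simplex with vertices in increasing order. Then dim K = 2 and the simplices of K are:

  0-simplices (7): [1], [2], [3], [4], [5], [6], [7]
  1-simplices (18): [1,2], [1,3], [1,4], [1,6], [1,7], [2,3], [2,5], [2,6], [2,7], [3,4], [3,5], [3,6], [3,7], [4,5], [4,6], [5,6], [5,7], [6,7]
  2-simplices (12): [1,2,3], [1,2,7], [1,3,4], [1,4,6], [1,6,7], [2,3,6], [2,5,6], [2,5,7], [3,4,5], [3,5,7], [3,6,7], [4,5,6]

giving chain groups C_0 ≅ Z^7, C_1 ≅ Z^18, C_2 ≅ Z^12.

Boundary ∂_1: C_1 → C_0 maps an edge to its endpoints' difference, ∂[p,q] = q − p. For instance
  ∂[1,2] = [2] − [1].
This gives a 7×18 integer matrix of rank 6; reducing to Smith normal form yields diagonal entries (1,1,1,1,1,1).

Boundary ∂_2: C_2 → C_1 acts by ∂[p,q,r] = [q,r] − [p,r] + [p,q]. For instance
  ∂[1,2,3] = [2,3] − [1,3] + [1,2],
  ∂[1,3,4] = [3,4] − [1,4] + [1,3].
The 18×12 boundary matrix has rank 12 and Smith normal form diag(1,1,1,1,1,1,1,1,1,1,1,2).

Now H_k = ker ∂_k / im ∂_{k+1}, so:

  H_0: rank C_0 − rank ∂_1 = 7 − 6 = 1, and the invariant factors of ∂_1 are all 1, so H_0 = Z.
  H_1: rank ker ∂_1 − rank ∂_2 = (18 − 6) − 12 = 0, and ∂_2 has invariant factor 2 > 1, so H_1 = Z/2Z.
  H_2: rank ker ∂_2 − rank ∂_3 = (12 − 12) − 0 = 0, and there is no ∂_3, so H_2 = 0.

As a check, the Euler characteristic is 7 − 18 + 12 = 1, which agrees with 1 − 0 + 0 = 1.

H_0 ≅ Z,  H_1 ≅ Z/2Z,  H_2 = 0.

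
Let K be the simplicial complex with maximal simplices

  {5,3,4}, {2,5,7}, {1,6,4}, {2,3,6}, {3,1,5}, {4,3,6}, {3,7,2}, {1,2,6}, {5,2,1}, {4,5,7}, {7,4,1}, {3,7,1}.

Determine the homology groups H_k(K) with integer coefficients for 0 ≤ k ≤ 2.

H_0 ≅ Z,  H_1 ≅ Z/2Z,  H_2 = 0.

K has 7 vertices, 18 edges, 12 triangles.
rank ∂_0 = 0, rank ∂_1 = 6 ⇒ b_0 = 7 − 0 − 6 = 1; all invariant factors of ∂_1 are 1 so no torsion. So H_0 = Z.
rank ∂_1 = 6, rank ∂_2 = 12 ⇒ b_1 = 18 − 6 − 12 = 0; ∂_2 has invariant factor(s) [2] giving torsion. So H_1 = Z/2Z.
rank ∂_2 = 12, rank ∂_3 = 0 ⇒ b_2 = 12 − 12 − 0 = 0. So H_2 = 0.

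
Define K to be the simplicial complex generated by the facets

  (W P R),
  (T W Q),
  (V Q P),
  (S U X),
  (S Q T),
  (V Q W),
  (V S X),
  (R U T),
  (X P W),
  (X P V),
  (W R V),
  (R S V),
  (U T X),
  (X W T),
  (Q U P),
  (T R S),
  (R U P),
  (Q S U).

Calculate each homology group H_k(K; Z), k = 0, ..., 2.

H_0 ≅ Z,  H_1 ≅ Z × Z/2,  H_2 = 0.

Fix the vertex order P < Q < R < S < T < U < V < W < X and write every simplex with vertices in increasing order. Then dim K = 2 and the simplices of K are:

  0-simplices (9): P, Q, R, S, T, U, V, W, X
  1-simplices (27): PQ, PR, PU, PV, PW, PX, QS, QT, QU, QV, QW, RS, RT, RU, RV, RW, ST, SU, SV, SX, TU, TW, TX, UX, VW, VX, WX
  2-simplices (18): PQU, PQV, PRU, PRW, PVX, PWX, QST, QSU, QTW, QVW, RST, RSV, RTU, RVW, SUX, SVX, TUX, TWX

Hence C_0 ≅ Z^9, C_1 ≅ Z^27, C_2 ≅ Z^18.

Boundary ∂_1: C_1 → C_0 maps an edge to its endpoints' difference, ∂[p,q] = q − p. For instance
  ∂PU = U − P.
As a 9×27 matrix over Z this has rank 8, with invariant factors (1,1,1,1,1,1,1,1).

Boundary ∂_2: C_2 → C_1 sends each 2-simplex [p,q,r] to [q,r] − [p,r] + [p,q]. For instance
  ∂RTU = TU − RU + RT,
  ∂RSV = SV − RV + RS.
As a 27×18 matrix over Z this has rank 18, with invariant factors (1,1,1,1,1,1,1,1,1,1,1,1,1,1,1,1,1,2).

Now H_k = ker ∂_k / im ∂_{k+1}, so:

  H_0: rank C_0 − rank ∂_1 = 9 − 8 = 1, and the invariant factors of ∂_1 are all 1, so H_0 ≅ Z.
  H_1: rank ker ∂_1 − rank ∂_2 = (27 − 8) − 18 = 1, and ∂_2 has invariant factor 2 > 1, so H_1 ≅ Z × Z/2.
  H_2: rank ker ∂_2 − rank ∂_3 = (18 − 18) − 0 = 0, and there is no ∂_3, so H_2 ≅ 0.

As a check, the Euler characteristic is 9 − 27 + 18 = 0, which agrees with 1 − 1 + 0 = 0.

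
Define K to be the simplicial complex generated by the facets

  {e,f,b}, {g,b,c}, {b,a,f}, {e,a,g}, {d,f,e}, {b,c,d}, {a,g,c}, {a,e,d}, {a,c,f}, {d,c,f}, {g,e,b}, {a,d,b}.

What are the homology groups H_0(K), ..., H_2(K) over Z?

Order the vertices as a < b < c < d < e < f < g. Listing each simplex with vertices in this order, K has dimension 2 with simplices:

  0-simplices (7): a, b, c, d, e, f, g
  1-simplices (18): ab, ac, ad, ae, af, ag, bc, bd, be, bf, bg, cd, cf, cg, de, df, ef, eg
  2-simplices (12): abd, abf, acf, acg, ade, aeg, bcd, bcg, bef, beg, cdf, def

so the chain groups are C_0 ≅ Z^7, C_1 ≅ Z^18, C_2 ≅ Z^12.

∂_1: C_1 → C_0 is given by ∂[p,q] = [q] − [p]. For instance
  ∂bc = c − b.
As a 7×18 matrix over Z this has rank 6, with invariant factors (1,1,1,1,1,1).

Boundary ∂_2: C_2 → C_1 maps a triangle to the signed sum of its edges. For instance
  ∂acg = cg − ag + ac,
  ∂abf = bf − af + ab.
As a 18×12 matrix over Z this has rank 12, with invariant factors (1,1,1,1,1,1,1,1,1,1,1,2).

Reading off H_k = ker ∂_k / im ∂_{k+1}:

  H_0: rank C_0 − rank ∂_1 = 7 − 6 = 1, and the invariant factors of ∂_1 are all 1, so H_0 = Z.
  H_1: rank ker ∂_1 − rank ∂_2 = (18 − 6) − 12 = 0, and ∂_2 has invariant factor 2 > 1, so H_1 = Z/2.
  H_2: rank ker ∂_2 − rank ∂_3 = (12 − 12) − 0 = 0, and there is no ∂_3, so H_2 = 0.

H_0 ≅ Z,  H_1 ≅ Z/2,  H_2 = 0.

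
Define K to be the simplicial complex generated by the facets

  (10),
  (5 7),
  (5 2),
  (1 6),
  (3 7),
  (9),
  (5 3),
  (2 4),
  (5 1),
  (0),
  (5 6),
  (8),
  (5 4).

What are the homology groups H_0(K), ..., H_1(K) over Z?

K has 11 vertices, 9 edges.
rank ∂_0 = 0, rank ∂_1 = 6 ⇒ b_0 = 11 − 0 − 6 = 5; all invariant factors of ∂_1 are 1 so no torsion. So H_0 ≅ Z^5.
rank ∂_1 = 6, rank ∂_2 = 0 ⇒ b_1 = 9 − 6 − 0 = 3. So H_1 ≅ Z^3.

H_0 = Z^5,  H_1 = Z^3.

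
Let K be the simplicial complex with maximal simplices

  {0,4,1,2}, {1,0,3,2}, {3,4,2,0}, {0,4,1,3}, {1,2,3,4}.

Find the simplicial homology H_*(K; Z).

Fix the vertex order 0 < 1 < 2 < 3 < 4 and write every simplex with vertices in increasing order. Then dim K = 3 and the simplices of K are:

  0-simplices (5): [0], [1], [2], [3], [4]
  1-simplices (10): [0,1], [0,2], [0,3], [0,4], [1,2], [1,3], [1,4], [2,3], [2,4], [3,4]
  2-simplices (10): [0,1,2], [0,1,3], [0,1,4], [0,2,3], [0,2,4], [0,3,4], [1,2,3], [1,2,4], [1,3,4], [2,3,4]
  3-simplices (5): [0,1,2,3], [0,1,2,4], [0,1,3,4], [0,2,3,4], [1,2,3,4]

giving chain groups C_0 ≅ Z^5, C_1 ≅ Z^10, C_2 ≅ Z^10, C_3 ≅ Z^5.

Boundary ∂_1: C_1 → C_0 sends each edge [p,q] (with p < q) to q − p.
This gives a 5×10 integer matrix of rank 4; reducing to Smith normal form yields diagonal entries (1,1,1,1).

Boundary ∂_2: C_2 → C_1 acts by ∂[p,q,r] = [q,r] − [p,r] + [p,q]. For instance
  ∂[0,1,3] = [1,3] − [0,3] + [0,1],
  ∂[1,3,4] = [3,4] − [1,4] + [1,3].
The 10×10 boundary matrix has rank 6 and Smith normal form diag(1,1,1,1,1,1).

Boundary ∂_3: C_3 → C_2 sends each 3-simplex σ to the alternating sum Σ_i (−1)^i (σ with its i-th vertex removed). For instance
  ∂[1,2,3,4] = [2,3,4] − [1,3,4] + [1,2,4] − [1,2,3],
  ∂[0,1,3,4] = [1,3,4] − [0,3,4] + [0,1,4] − [0,1,3].
This gives a 10×5 integer matrix of rank 4; reducing to Smith normal form yields diagonal entries (1,1,1,1).

From H_k ≅ ker(∂_k) / im(∂_{k+1}) we obtain:

  H_0: rank C_0 − rank ∂_1 = 5 − 4 = 1, and the invariant factors of ∂_1 are all 1, so H_0 ≅ Z.
  H_1: rank ker ∂_1 − rank ∂_2 = (10 − 4) − 6 = 0, and the invariant factors of ∂_2 are all 1, so H_1 ≅ 0.
  H_2: rank ker ∂_2 − rank ∂_3 = (10 − 6) − 4 = 0, and the invariant factors of ∂_3 are all 1, so H_2 ≅ 0.
  H_3: rank ker ∂_3 − rank ∂_4 = (5 − 4) − 0 = 1, and there is no ∂_4, so H_3 ≅ Z.

(K is a triangulation of the 3-sphere S^3.)

H_0 ≅ Z,  H_1 = 0,  H_2 = 0,  H_3 ≅ Z.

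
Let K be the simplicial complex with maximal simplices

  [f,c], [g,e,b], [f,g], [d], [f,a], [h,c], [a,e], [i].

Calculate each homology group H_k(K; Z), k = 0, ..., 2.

Order the vertices as a < b < c < d < e < f < g < h < i. Listing each simplex with vertices in this order, K has dimension 2 with simplices:

  0-simplices (9): a, b, c, d, e, f, g, h, i
  1-simplices (8): ae, af, be, bg, cf, ch, eg, fg
  2-simplices (1): beg

so the chain groups are C_0 ≅ Z^9, C_1 ≅ Z^8, C_2 ≅ Z^1.

∂_1: C_1 → C_0 maps an edge to its endpoints' difference, ∂[p,q] = q − p. For instance
  ∂af = f − a.
As a 9×8 matrix over Z this has rank 6, with invariant factors (1,1,1,1,1,1).

The boundary map ∂_2: C_2 → C_1 maps a triangle to the signed sum of its edges. For instance
  ∂beg = eg − bg + be.
The 8×1 boundary matrix has rank 1 and Smith normal form diag(1).

Now H_k = ker ∂_k / im ∂_{k+1}, so:

  H_0: rank C_0 − rank ∂_1 = 9 − 6 = 3, and the invariant factors of ∂_1 are all 1, so H_0 = Z^3.
  H_1: rank ker ∂_1 − rank ∂_2 = (8 − 6) − 1 = 1, and the invariant factors of ∂_2 are all 1, so H_1 = Z.
  H_2: rank ker ∂_2 − rank ∂_3 = (1 − 1) − 0 = 0, and there is no ∂_3, so H_2 = 0.

H_0 ≅ Z^3,  H_1 ≅ Z,  H_2 = 0.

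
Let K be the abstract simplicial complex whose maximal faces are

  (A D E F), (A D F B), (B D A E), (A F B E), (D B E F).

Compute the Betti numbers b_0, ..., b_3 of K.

K has 5 vertices, 10 edges, 10 triangles, 5 3-simplices.
rank ∂_0 = 0, rank ∂_1 = 4 ⇒ b_0 = 5 − 0 − 4 = 1; all invariant factors of ∂_1 are 1 so no torsion. So H_0 = Z.
rank ∂_1 = 4, rank ∂_2 = 6 ⇒ b_1 = 10 − 4 − 6 = 0; all invariant factors of ∂_2 are 1 so no torsion. So H_1 = 0.
rank ∂_2 = 6, rank ∂_3 = 4 ⇒ b_2 = 10 − 6 − 4 = 0; all invariant factors of ∂_3 are 1 so no torsion. So H_2 = 0.
rank ∂_3 = 4, rank ∂_4 = 0 ⇒ b_3 = 5 − 4 − 0 = 1. So H_3 = Z.

b_0 = 1, b_1 = 0, b_2 = 0, b_3 = 1.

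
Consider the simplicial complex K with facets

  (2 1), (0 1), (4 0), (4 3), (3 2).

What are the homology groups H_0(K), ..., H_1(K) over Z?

Order the vertices as 0 < 1 < 2 < 3 < 4. Listing each simplex with vertices in this order, K has dimension 1 with simplices:

  0-simplices (5): [0], [1], [2], [3], [4]
  1-simplices (5): [0,1], [0,4], [1,2], [2,3], [3,4]

giving chain groups C_0 ≅ Z^5, C_1 ≅ Z^5.

The boundary map ∂_1: C_1 → C_0 is given by ∂[p,q] = [q] − [p]. For instance
  ∂[0,4] = [4] − [0].
The 5×5 boundary matrix has rank 4 and Smith normal form diag(1,1,1,1).

Now H_k = ker ∂_k / im ∂_{k+1}, so:

  H_0: rank C_0 − rank ∂_1 = 5 − 4 = 1, and the invariant factors of ∂_1 are all 1, so H_0 = Z.
  H_1: rank ker ∂_1 − rank ∂_2 = (5 − 4) − 0 = 1, and there is no ∂_2, so H_1 = Z.

(K is a triangulation of the circle S^1.)

H_0 ≅ Z,  H_1 ≅ Z.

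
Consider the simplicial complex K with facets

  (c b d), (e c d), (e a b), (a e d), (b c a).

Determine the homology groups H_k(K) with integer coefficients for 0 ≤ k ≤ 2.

Fix the vertex order a < b < c < d < e and write every simplex with vertices in increasing order. Then dim K = 2 and the simplices of K are:

  0-simplices (5): a, b, c, d, e
  1-simplices (10): ab, ac, ad, ae, bc, bd, be, cd, ce, de
  2-simplices (5): abc, abe, ade, bcd, cde

so the chain groups are C_0 ≅ Z^5, C_1 ≅ Z^10, C_2 ≅ Z^5.

The boundary map ∂_1: C_1 → C_0 sends each edge [p,q] (with p < q) to q − p. For instance
  ∂de = e − d.
This gives a 5×10 integer matrix of rank 4; reducing to Smith normal form yields diagonal entries (1,1,1,1).

The boundary map ∂_2: C_2 → C_1 sends each 2-simplex [p,q,r] to [q,r] − [p,r] + [p,q]. For instance
  ∂ade = de − ae + ad,
  ∂abe = be − ae + ab.
The resulting 10×5 matrix has rank 5, and its Smith normal form has invariant factors (1,1,1,1,1).

Reading off H_k = ker ∂_k / im ∂_{k+1}:

  H_0: rank C_0 − rank ∂_1 = 5 − 4 = 1, and the invariant factors of ∂_1 are all 1, so H_0 ≅ Z.
  H_1: rank ker ∂_1 − rank ∂_2 = (10 − 4) − 5 = 1, and the invariant factors of ∂_2 are all 1, so H_1 ≅ Z.
  H_2: rank ker ∂_2 − rank ∂_3 = (5 − 5) − 0 = 0, and there is no ∂_3, so H_2 ≅ 0.

H_0 = Z,  H_1 = Z,  H_2 = 0.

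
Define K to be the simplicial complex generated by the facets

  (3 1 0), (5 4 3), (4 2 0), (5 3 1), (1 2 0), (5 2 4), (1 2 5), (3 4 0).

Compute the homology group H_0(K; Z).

H_0 = Z.

We work with the vertex ordering 0 < 1 < 2 < 3 < 4 < 5. The simplices of K, each written with vertices in increasing order, are:

  0-simplices (6): [0], [1], [2], [3], [4], [5]
  1-simplices (12): [0,1], [0,2], [0,3], [0,4], [1,2], [1,3], [1,5], [2,4], [2,5], [3,4], [3,5], [4,5]
  2-simplices (8): [0,1,2], [0,1,3], [0,2,4], [0,3,4], [1,2,5], [1,3,5], [2,4,5], [3,4,5]

Hence C_0 ≅ Z^6, C_1 ≅ Z^12, C_2 ≅ Z^8.

Boundary ∂_1: C_1 → C_0 sends each edge [p,q] (with p < q) to q − p. For instance
  ∂[4,5] = [5] − [4].
This gives a 6×12 integer matrix of rank 5; reducing to Smith normal form yields diagonal entries (1,1,1,1,1).

Boundary ∂_2: C_2 → C_1 sends each 2-simplex [p,q,r] to [q,r] − [p,r] + [p,q]. For instance
  ∂[1,2,5] = [2,5] − [1,5] + [1,2],
  ∂[2,4,5] = [4,5] − [2,5] + [2,4].
The 12×8 boundary matrix has rank 7 and Smith normal form diag(1,1,1,1,1,1,1).

Now H_k = ker ∂_k / im ∂_{k+1}, so:

  H_0: rank C_0 − rank ∂_1 = 6 − 5 = 1, and the invariant factors of ∂_1 are all 1, so H_0 = Z.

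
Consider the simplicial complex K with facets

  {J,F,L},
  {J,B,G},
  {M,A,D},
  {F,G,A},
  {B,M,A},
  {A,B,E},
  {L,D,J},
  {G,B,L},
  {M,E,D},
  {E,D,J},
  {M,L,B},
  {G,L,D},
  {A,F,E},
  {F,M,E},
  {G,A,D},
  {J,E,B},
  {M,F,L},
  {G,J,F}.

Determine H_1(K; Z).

K has 9 vertices, 27 edges, 18 triangles.
rank ∂_1 = 8, rank ∂_2 = 18 ⇒ b_1 = 27 − 8 − 18 = 1; ∂_2 has invariant factor(s) [2] giving torsion. So H_1 = Z × Z/2.

H_1 ≅ Z × Z/2.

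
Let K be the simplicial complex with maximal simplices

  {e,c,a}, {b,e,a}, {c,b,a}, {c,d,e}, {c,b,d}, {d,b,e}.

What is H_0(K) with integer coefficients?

H_0 ≅ Z.

Order the vertices as a < b < c < d < e. Listing each simplex with vertices in this order, K has dimension 2 with simplices:

  0-simplices (5): a, b, c, d, e
  1-simplices (9): ab, ac, ae, bc, bd, be, cd, ce, de
  2-simplices (6): abc, abe, ace, bcd, bde, cde

Hence C_0 ≅ Z^5, C_1 ≅ Z^9, C_2 ≅ Z^6.

Boundary ∂_1: C_1 → C_0 is given by ∂[p,q] = [q] − [p].
This gives a 5×9 integer matrix of rank 4; reducing to Smith normal form yields diagonal entries (1,1,1,1).

Boundary ∂_2: C_2 → C_1 maps a triangle to the signed sum of its edges. For instance
  ∂bde = de − be + bd,
  ∂ace = ce − ae + ac.
This gives a 9×6 integer matrix of rank 5; reducing to Smith normal form yields diagonal entries (1,1,1,1,1).

Now H_k = ker ∂_k / im ∂_{k+1}, so:

  H_0: rank C_0 − rank ∂_1 = 5 − 4 = 1, and the invariant factors of ∂_1 are all 1, so H_0 = Z.

(K is a triangulation of the 2-sphere S^2.)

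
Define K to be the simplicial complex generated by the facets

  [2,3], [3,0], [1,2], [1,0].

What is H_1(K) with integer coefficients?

Fix the vertex order 0 < 1 < 2 < 3 and write every simplex with vertices in increasing order. Then dim K = 1 and the simplices of K are:

  0-simplices (4): [0], [1], [2], [3]
  1-simplices (4): [0,1], [0,3], [1,2], [2,3]

so the chain groups are C_0 ≅ Z^4, C_1 ≅ Z^4.

The boundary map ∂_1: C_1 → C_0 maps an edge to its endpoints' difference, ∂[p,q] = q − p.
This gives a 4×4 integer matrix of rank 3; reducing to Smith normal form yields diagonal entries (1,1,1).

From H_k ≅ ker(∂_k) / im(∂_{k+1}) we obtain:

  H_1: rank ker ∂_1 − rank ∂_2 = (4 − 3) − 0 = 1, and there is no ∂_2, so H_1 ≅ Z.

(K is a triangulation of the circle S^1.)

H_1 ≅ Z.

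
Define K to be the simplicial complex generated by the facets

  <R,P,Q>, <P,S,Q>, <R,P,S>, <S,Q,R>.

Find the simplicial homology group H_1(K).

H_1 = 0.

We work with the vertex ordering P < Q < R < S. The simplices of K, each written with vertices in increasing order, are:

  0-simplices (4): P, Q, R, S
  1-simplices (6): PQ, PR, PS, QR, QS, RS
  2-simplices (4): PQR, PQS, PRS, QRS

giving chain groups C_0 ≅ Z^4, C_1 ≅ Z^6, C_2 ≅ Z^4.

Boundary ∂_1: C_1 → C_0 maps an edge to its endpoints' difference, ∂[p,q] = q − p. For instance
  ∂PQ = Q − P.
As a 4×6 matrix over Z this has rank 3, with invariant factors (1,1,1).

The boundary map ∂_2: C_2 → C_1 maps a triangle to the signed sum of its edges. For instance
  ∂PRS = RS − PS + PR,
  ∂PQR = QR − PR + PQ.
As a 6×4 matrix over Z this has rank 3, with invariant factors (1,1,1).

Now H_k = ker ∂_k / im ∂_{k+1}, so:

  H_1: rank ker ∂_1 − rank ∂_2 = (6 − 3) − 3 = 0, and the invariant factors of ∂_2 are all 1, so H_1 ≅ 0.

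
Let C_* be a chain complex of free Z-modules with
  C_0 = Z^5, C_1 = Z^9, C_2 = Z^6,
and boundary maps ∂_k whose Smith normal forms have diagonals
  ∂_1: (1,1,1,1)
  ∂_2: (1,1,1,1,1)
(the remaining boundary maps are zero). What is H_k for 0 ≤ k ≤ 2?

H_0: b_0 = 5 − 0 − 4 = 1; torsion from ∂_1 factors > 1: none. So H_0 = Z.
H_1: b_1 = 9 − 4 − 5 = 0; torsion from ∂_2 factors > 1: none. So H_1 = 0.
H_2: b_2 = 6 − 5 − 0 = 1; torsion from ∂_3 factors > 1: none. So H_2 = Z.

H_0 = Z,  H_1 = 0,  H_2 = Z.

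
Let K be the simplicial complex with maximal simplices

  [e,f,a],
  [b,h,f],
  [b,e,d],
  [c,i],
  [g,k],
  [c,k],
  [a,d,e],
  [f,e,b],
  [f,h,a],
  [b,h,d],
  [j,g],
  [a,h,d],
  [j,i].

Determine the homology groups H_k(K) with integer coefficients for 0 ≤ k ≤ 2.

Order the vertices as a < b < c < d < e < f < g < h < i < j < k. Listing each simplex with vertices in this order, K has dimension 2 with simplices:

  0-simplices (11): a, b, c, d, e, f, g, h, i, j, k
  1-simplices (17): ad, ae, af, ah, bd, be, bf, bh, ci, ck, de, dh, ef, fh, gj, gk, ij
  2-simplices (8): ade, adh, aef, afh, bde, bdh, bef, bfh

Hence C_0 ≅ Z^11, C_1 ≅ Z^17, C_2 ≅ Z^8.

Boundary ∂_1: C_1 → C_0 maps an edge to its endpoints' difference, ∂[p,q] = q − p. For instance
  ∂dh = h − d.
This gives a 11×17 integer matrix of rank 9; reducing to Smith normal form yields diagonal entries (1,1,1,1,1,1,1,1,1).

Boundary ∂_2: C_2 → C_1 maps a triangle to the signed sum of its edges. For instance
  ∂afh = fh − ah + af,
  ∂bef = ef − bf + be.
The resulting 17×8 matrix has rank 7, and its Smith normal form has invariant factors (1,1,1,1,1,1,1).

Now H_k = ker ∂_k / im ∂_{k+1}, so:

  H_0: rank C_0 − rank ∂_1 = 11 − 9 = 2, and the invariant factors of ∂_1 are all 1, so H_0 ≅ Z^2.
  H_1: rank ker ∂_1 − rank ∂_2 = (17 − 9) − 7 = 1, and the invariant factors of ∂_2 are all 1, so H_1 ≅ Z.
  H_2: rank ker ∂_2 − rank ∂_3 = (8 − 7) − 0 = 1, and there is no ∂_3, so H_2 ≅ Z.

(K is a triangulation of the disjoint union of the circle S^1 and the 2-sphere S^2.)

H_0 = Z^2,  H_1 = Z,  H_2 = Z.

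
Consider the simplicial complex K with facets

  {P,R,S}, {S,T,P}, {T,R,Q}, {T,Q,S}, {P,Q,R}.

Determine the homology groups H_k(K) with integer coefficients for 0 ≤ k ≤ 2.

Fix the vertex order P < Q < R < S < T and write every simplex with vertices in increasing order. Then dim K = 2 and the simplices of K are:

  0-simplices (5): P, Q, R, S, T
  1-simplices (10): PQ, PR, PS, PT, QR, QS, QT, RS, RT, ST
  2-simplices (5): PQR, PRS, PST, QRT, QST

so the chain groups are C_0 ≅ Z^5, C_1 ≅ Z^10, C_2 ≅ Z^5.

∂_1: C_1 → C_0 is given by ∂[p,q] = [q] − [p]. For instance
  ∂QR = R − Q.
As a 5×10 matrix over Z this has rank 4, with invariant factors (1,1,1,1).

The boundary map ∂_2: C_2 → C_1 maps a triangle to the signed sum of its edges. For instance
  ∂PQR = QR − PR + PQ,
  ∂QST = ST − QT + QS.
The 10×5 boundary matrix has rank 5 and Smith normal form diag(1,1,1,1,1).

Reading off H_k = ker ∂_k / im ∂_{k+1}:

  H_0: rank C_0 − rank ∂_1 = 5 − 4 = 1, and the invariant factors of ∂_1 are all 1, so H_0 = Z.
  H_1: rank ker ∂_1 − rank ∂_2 = (10 − 4) − 5 = 1, and the invariant factors of ∂_2 are all 1, so H_1 = Z.
  H_2: rank ker ∂_2 − rank ∂_3 = (5 − 5) − 0 = 0, and there is no ∂_3, so H_2 = 0.

(K is a triangulation of the Möbius band.)

H_0 = Z,  H_1 = Z,  H_2 = 0.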